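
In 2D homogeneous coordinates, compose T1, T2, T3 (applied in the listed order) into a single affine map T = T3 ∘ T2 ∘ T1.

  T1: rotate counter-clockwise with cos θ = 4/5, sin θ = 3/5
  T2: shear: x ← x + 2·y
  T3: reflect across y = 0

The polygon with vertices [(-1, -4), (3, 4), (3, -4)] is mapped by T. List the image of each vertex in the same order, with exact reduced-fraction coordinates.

T1 rotate counter-clockwise with cos θ = 4/5, sin θ = 3/5: (-1, -4) → (8/5, -19/5); (3, 4) → (0, 5); (3, -4) → (24/5, -7/5)
T2 shear: x ← x + 2·y: (8/5, -19/5) → (-6, -19/5); (0, 5) → (10, 5); (24/5, -7/5) → (2, -7/5)
T3 reflect across y = 0: (-6, -19/5) → (-6, 19/5); (10, 5) → (10, -5); (2, -7/5) → (2, 7/5)

image vertices: (-6, 19/5), (10, -5), (2, 7/5)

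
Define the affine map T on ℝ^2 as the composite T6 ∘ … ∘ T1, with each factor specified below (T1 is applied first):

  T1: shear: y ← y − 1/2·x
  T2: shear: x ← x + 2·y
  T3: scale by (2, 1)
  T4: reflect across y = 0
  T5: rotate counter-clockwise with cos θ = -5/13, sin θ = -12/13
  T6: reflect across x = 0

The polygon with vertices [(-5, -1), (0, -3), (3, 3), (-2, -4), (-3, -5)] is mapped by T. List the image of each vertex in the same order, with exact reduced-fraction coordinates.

image vertices: (-2/13, 111/26), (-96/13, 129/13), (6, -21/2), (-116/13, 177/13), (-142/13, 445/26)

T1 shear: y ← y − 1/2·x: (-5, -1) → (-5, 3/2); (0, -3) → (0, -3); (3, 3) → (3, 3/2); (-2, -4) → (-2, -3); (-3, -5) → (-3, -7/2)
T2 shear: x ← x + 2·y: (-5, 3/2) → (-2, 3/2); (0, -3) → (-6, -3); (3, 3/2) → (6, 3/2); (-2, -3) → (-8, -3); (-3, -7/2) → (-10, -7/2)
T3 scale by (2, 1): (-2, 3/2) → (-4, 3/2); (-6, -3) → (-12, -3); (6, 3/2) → (12, 3/2); (-8, -3) → (-16, -3); (-10, -7/2) → (-20, -7/2)
T4 reflect across y = 0: (-4, 3/2) → (-4, -3/2); (-12, -3) → (-12, 3); (12, 3/2) → (12, -3/2); (-16, -3) → (-16, 3); (-20, -7/2) → (-20, 7/2)
T5 rotate counter-clockwise with cos θ = -5/13, sin θ = -12/13: (-4, -3/2) → (2/13, 111/26); (-12, 3) → (96/13, 129/13); (12, -3/2) → (-6, -21/2); (-16, 3) → (116/13, 177/13); (-20, 7/2) → (142/13, 445/26)
T6 reflect across x = 0: (2/13, 111/26) → (-2/13, 111/26); (96/13, 129/13) → (-96/13, 129/13); (-6, -21/2) → (6, -21/2); (116/13, 177/13) → (-116/13, 177/13); (142/13, 445/26) → (-142/13, 445/26)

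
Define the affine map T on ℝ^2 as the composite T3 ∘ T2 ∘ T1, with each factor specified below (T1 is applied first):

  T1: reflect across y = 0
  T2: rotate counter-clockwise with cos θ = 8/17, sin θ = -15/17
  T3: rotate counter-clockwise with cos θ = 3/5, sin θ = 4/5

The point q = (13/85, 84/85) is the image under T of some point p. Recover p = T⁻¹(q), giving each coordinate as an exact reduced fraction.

T1 = [1 0 0; 0 -1 0; 0 0 1]
T2·T1 = [8/17 -15/17 0; -15/17 -8/17 0; 0 0 1]
T3·…·T1 = [84/85 -13/85 0; -13/85 -84/85 0; 0 0 1]
det M = -1; M⁻¹ = [84/85 -13/85 0; -13/85 -84/85 0; 0 0 1]
M⁻¹ · (13/85, 84/85)ᵀ = (0, -1)ᵀ

p = (0, -1)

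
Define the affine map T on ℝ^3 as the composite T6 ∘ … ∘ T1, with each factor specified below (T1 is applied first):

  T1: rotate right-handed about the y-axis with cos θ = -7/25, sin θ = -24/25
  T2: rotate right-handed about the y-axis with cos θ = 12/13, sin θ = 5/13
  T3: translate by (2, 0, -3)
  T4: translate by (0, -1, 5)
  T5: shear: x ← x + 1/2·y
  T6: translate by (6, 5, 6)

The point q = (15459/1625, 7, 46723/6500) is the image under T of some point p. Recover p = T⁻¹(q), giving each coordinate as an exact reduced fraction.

p = (-3/4, 3, -3/5)

T1 = [-7/25 0 -24/25 0; 0 1 0 0; 24/25 0 -7/25 0; 0 0 0 1]
T2·T1 = [36/325 0 -323/325 0; 0 1 0 0; 323/325 0 36/325 0; 0 0 0 1]
T3·…·T1 = [36/325 0 -323/325 2; 0 1 0 0; 323/325 0 36/325 -3; 0 0 0 1]
T4·…·T1 = [36/325 0 -323/325 2; 0 1 0 -1; 323/325 0 36/325 2; 0 0 0 1]
T5·…·T1 = [36/325 1/2 -323/325 3/2; 0 1 0 -1; 323/325 0 36/325 2; 0 0 0 1]
T6·…·T1 = [36/325 1/2 -323/325 15/2; 0 1 0 4; 323/325 0 36/325 8; 0 0 0 1]
det M = 1; M⁻¹ = [36/325 -18/325 323/325 -214/25; 0 1 0 -4; -323/325 323/650 36/325 229/50; 0 0 0 1]
M⁻¹ · (15459/1625, 7, 46723/6500)ᵀ = (-3/4, 3, -3/5)ᵀ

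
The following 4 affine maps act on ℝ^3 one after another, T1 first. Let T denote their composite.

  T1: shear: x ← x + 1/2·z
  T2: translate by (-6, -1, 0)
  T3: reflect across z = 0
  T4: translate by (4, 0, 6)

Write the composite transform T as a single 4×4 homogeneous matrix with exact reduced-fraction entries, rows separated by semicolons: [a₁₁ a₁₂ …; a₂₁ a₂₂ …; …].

T1 = [1 0 1/2 0; 0 1 0 0; 0 0 1 0; 0 0 0 1]
T2·T1 = [1 0 1/2 -6; 0 1 0 -1; 0 0 1 0; 0 0 0 1]
T3·…·T1 = [1 0 1/2 -6; 0 1 0 -1; 0 0 -1 0; 0 0 0 1]
T4·…·T1 = [1 0 1/2 -2; 0 1 0 -1; 0 0 -1 6; 0 0 0 1]

T = [1 0 1/2 -2; 0 1 0 -1; 0 0 -1 6; 0 0 0 1]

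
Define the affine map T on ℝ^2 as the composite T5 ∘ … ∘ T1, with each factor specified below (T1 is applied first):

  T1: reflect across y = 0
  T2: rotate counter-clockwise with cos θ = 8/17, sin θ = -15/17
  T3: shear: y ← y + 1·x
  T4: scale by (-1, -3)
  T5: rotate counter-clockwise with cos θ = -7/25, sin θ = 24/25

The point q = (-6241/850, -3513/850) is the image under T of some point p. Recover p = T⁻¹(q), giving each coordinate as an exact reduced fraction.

p = (5, 1/2)

T1 = [1 0 0; 0 -1 0; 0 0 1]
T2·T1 = [8/17 -15/17 0; -15/17 -8/17 0; 0 0 1]
T3·…·T1 = [8/17 -15/17 0; -7/17 -23/17 0; 0 0 1]
T4·…·T1 = [-8/17 15/17 0; 21/17 69/17 0; 0 0 1]
T5·…·T1 = [-448/425 -1761/425 0; -339/425 -123/425 0; 0 0 1]
det M = -3; M⁻¹ = [41/425 -587/425 0; -113/425 448/1275 0; 0 0 1]
M⁻¹ · (-6241/850, -3513/850)ᵀ = (5, 1/2)ᵀ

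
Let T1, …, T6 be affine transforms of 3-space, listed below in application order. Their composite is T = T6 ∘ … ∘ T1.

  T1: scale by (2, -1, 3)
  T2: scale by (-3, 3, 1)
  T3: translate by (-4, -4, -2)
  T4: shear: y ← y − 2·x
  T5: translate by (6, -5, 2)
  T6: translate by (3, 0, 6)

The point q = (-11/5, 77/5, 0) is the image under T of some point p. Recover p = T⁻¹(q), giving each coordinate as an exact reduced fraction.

T1 = [2 0 0 0; 0 -1 0 0; 0 0 3 0; 0 0 0 1]
T2·T1 = [-6 0 0 0; 0 -3 0 0; 0 0 3 0; 0 0 0 1]
T3·…·T1 = [-6 0 0 -4; 0 -3 0 -4; 0 0 3 -2; 0 0 0 1]
T4·…·T1 = [-6 0 0 -4; 12 -3 0 4; 0 0 3 -2; 0 0 0 1]
T5·…·T1 = [-6 0 0 2; 12 -3 0 -1; 0 0 3 0; 0 0 0 1]
T6·…·T1 = [-6 0 0 5; 12 -3 0 -1; 0 0 3 6; 0 0 0 1]
det M = 54; M⁻¹ = [-1/6 0 0 5/6; -2/3 -1/3 0 3; 0 0 1/3 -2; 0 0 0 1]
M⁻¹ · (-11/5, 77/5, 0)ᵀ = (6/5, -2/3, -2)ᵀ

p = (6/5, -2/3, -2)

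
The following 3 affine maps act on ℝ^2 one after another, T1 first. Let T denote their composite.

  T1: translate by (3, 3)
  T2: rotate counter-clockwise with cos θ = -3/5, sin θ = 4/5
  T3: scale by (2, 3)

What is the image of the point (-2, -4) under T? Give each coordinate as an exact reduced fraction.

T(p) = (2/5, 21/5)

T1 translate by (3, 3): (-2, -4) → (1, -1)
T2 rotate counter-clockwise with cos θ = -3/5, sin θ = 4/5: (1, -1) → (1/5, 7/5)
T3 scale by (2, 3): (1/5, 7/5) → (2/5, 21/5)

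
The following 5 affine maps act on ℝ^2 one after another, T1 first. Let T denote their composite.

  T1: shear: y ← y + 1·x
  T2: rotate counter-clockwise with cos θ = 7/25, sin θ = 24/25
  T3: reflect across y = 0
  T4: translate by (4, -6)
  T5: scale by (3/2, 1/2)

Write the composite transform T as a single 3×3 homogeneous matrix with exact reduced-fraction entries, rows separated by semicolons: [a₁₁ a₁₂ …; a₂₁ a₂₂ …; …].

T = [-51/50 -36/25 6; -31/50 -7/50 -3; 0 0 1]

T1 = [1 0 0; 1 1 0; 0 0 1]
T2·T1 = [-17/25 -24/25 0; 31/25 7/25 0; 0 0 1]
T3·…·T1 = [-17/25 -24/25 0; -31/25 -7/25 0; 0 0 1]
T4·…·T1 = [-17/25 -24/25 4; -31/25 -7/25 -6; 0 0 1]
T5·…·T1 = [-51/50 -36/25 6; -31/50 -7/50 -3; 0 0 1]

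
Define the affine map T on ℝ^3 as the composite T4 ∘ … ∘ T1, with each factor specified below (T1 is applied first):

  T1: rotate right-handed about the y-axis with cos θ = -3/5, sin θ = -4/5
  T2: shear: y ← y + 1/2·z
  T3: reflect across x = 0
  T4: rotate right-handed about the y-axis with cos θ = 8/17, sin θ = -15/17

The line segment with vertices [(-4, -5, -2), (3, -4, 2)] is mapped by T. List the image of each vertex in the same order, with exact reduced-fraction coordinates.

T1 rotate right-handed about the y-axis with cos θ = -3/5, sin θ = -4/5: (-4, -5, -2) → (4, -5, -2); (3, -4, 2) → (-17/5, -4, 6/5)
T2 shear: y ← y + 1/2·z: (4, -5, -2) → (4, -6, -2); (-17/5, -4, 6/5) → (-17/5, -17/5, 6/5)
T3 reflect across x = 0: (4, -6, -2) → (-4, -6, -2); (-17/5, -17/5, 6/5) → (17/5, -17/5, 6/5)
T4 rotate right-handed about the y-axis with cos θ = 8/17, sin θ = -15/17: (-4, -6, -2) → (-2/17, -6, -76/17); (17/5, -17/5, 6/5) → (46/85, -17/5, 303/85)

image vertices: (-2/17, -6, -76/17), (46/85, -17/5, 303/85)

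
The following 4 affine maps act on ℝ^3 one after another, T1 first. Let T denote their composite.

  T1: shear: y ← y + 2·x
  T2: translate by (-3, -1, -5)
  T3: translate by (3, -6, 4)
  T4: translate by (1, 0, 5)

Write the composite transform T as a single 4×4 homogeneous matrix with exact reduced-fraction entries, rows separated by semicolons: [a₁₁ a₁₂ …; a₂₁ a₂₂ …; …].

T1 = [1 0 0 0; 2 1 0 0; 0 0 1 0; 0 0 0 1]
T2·T1 = [1 0 0 -3; 2 1 0 -1; 0 0 1 -5; 0 0 0 1]
T3·…·T1 = [1 0 0 0; 2 1 0 -7; 0 0 1 -1; 0 0 0 1]
T4·…·T1 = [1 0 0 1; 2 1 0 -7; 0 0 1 4; 0 0 0 1]

T = [1 0 0 1; 2 1 0 -7; 0 0 1 4; 0 0 0 1]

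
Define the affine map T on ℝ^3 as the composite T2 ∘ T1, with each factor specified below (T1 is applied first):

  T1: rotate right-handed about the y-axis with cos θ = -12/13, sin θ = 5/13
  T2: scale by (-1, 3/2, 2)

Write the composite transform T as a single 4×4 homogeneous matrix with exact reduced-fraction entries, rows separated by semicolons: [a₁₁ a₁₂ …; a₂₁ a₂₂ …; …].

T1 = [-12/13 0 5/13 0; 0 1 0 0; -5/13 0 -12/13 0; 0 0 0 1]
T2·T1 = [12/13 0 -5/13 0; 0 3/2 0 0; -10/13 0 -24/13 0; 0 0 0 1]

T = [12/13 0 -5/13 0; 0 3/2 0 0; -10/13 0 -24/13 0; 0 0 0 1]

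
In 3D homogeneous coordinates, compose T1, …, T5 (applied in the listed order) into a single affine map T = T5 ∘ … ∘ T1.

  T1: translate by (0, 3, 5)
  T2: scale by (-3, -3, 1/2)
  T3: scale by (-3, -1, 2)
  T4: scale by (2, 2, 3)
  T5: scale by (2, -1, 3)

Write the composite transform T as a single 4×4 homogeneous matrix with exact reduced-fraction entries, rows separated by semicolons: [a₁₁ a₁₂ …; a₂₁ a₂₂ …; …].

T = [36 0 0 0; 0 -6 0 -18; 0 0 9 45; 0 0 0 1]

T1 = [1 0 0 0; 0 1 0 3; 0 0 1 5; 0 0 0 1]
T2·T1 = [-3 0 0 0; 0 -3 0 -9; 0 0 1/2 5/2; 0 0 0 1]
T3·…·T1 = [9 0 0 0; 0 3 0 9; 0 0 1 5; 0 0 0 1]
T4·…·T1 = [18 0 0 0; 0 6 0 18; 0 0 3 15; 0 0 0 1]
T5·…·T1 = [36 0 0 0; 0 -6 0 -18; 0 0 9 45; 0 0 0 1]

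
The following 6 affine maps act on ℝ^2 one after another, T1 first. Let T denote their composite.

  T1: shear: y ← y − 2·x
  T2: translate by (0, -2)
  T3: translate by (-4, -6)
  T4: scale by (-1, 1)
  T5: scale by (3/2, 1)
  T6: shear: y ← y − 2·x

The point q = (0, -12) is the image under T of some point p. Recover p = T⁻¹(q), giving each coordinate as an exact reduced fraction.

T1 = [1 0 0; -2 1 0; 0 0 1]
T2·T1 = [1 0 0; -2 1 -2; 0 0 1]
T3·…·T1 = [1 0 -4; -2 1 -8; 0 0 1]
T4·…·T1 = [-1 0 4; -2 1 -8; 0 0 1]
T5·…·T1 = [-3/2 0 6; -2 1 -8; 0 0 1]
T6·…·T1 = [-3/2 0 6; 1 1 -20; 0 0 1]
det M = -3/2; M⁻¹ = [-2/3 0 4; 2/3 1 16; 0 0 1]
M⁻¹ · (0, -12)ᵀ = (4, 4)ᵀ

p = (4, 4)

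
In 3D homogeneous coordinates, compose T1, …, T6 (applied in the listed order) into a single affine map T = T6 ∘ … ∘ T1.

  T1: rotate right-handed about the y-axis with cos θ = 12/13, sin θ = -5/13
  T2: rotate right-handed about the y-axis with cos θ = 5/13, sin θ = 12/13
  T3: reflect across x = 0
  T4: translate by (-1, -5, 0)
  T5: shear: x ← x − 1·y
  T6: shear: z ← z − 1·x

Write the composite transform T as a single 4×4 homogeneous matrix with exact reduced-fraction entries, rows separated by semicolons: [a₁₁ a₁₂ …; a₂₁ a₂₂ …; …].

T = [-120/169 -1 -119/169 4; 0 1 0 -5; 1/169 1 239/169 -4; 0 0 0 1]

T1 = [12/13 0 -5/13 0; 0 1 0 0; 5/13 0 12/13 0; 0 0 0 1]
T2·T1 = [120/169 0 119/169 0; 0 1 0 0; -119/169 0 120/169 0; 0 0 0 1]
T3·…·T1 = [-120/169 0 -119/169 0; 0 1 0 0; -119/169 0 120/169 0; 0 0 0 1]
T4·…·T1 = [-120/169 0 -119/169 -1; 0 1 0 -5; -119/169 0 120/169 0; 0 0 0 1]
T5·…·T1 = [-120/169 -1 -119/169 4; 0 1 0 -5; -119/169 0 120/169 0; 0 0 0 1]
T6·…·T1 = [-120/169 -1 -119/169 4; 0 1 0 -5; 1/169 1 239/169 -4; 0 0 0 1]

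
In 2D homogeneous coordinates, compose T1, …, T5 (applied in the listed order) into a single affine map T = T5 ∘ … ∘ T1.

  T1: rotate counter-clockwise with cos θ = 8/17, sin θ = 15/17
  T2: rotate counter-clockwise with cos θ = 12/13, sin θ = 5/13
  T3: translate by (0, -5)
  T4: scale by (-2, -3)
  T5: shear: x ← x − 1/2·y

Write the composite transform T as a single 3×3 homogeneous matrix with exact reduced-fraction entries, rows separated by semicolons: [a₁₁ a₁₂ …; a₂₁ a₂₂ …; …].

T = [288/221 943/442 -15/2; -660/221 -63/221 15; 0 0 1]

T1 = [8/17 -15/17 0; 15/17 8/17 0; 0 0 1]
T2·T1 = [21/221 -220/221 0; 220/221 21/221 0; 0 0 1]
T3·…·T1 = [21/221 -220/221 0; 220/221 21/221 -5; 0 0 1]
T4·…·T1 = [-42/221 440/221 0; -660/221 -63/221 15; 0 0 1]
T5·…·T1 = [288/221 943/442 -15/2; -660/221 -63/221 15; 0 0 1]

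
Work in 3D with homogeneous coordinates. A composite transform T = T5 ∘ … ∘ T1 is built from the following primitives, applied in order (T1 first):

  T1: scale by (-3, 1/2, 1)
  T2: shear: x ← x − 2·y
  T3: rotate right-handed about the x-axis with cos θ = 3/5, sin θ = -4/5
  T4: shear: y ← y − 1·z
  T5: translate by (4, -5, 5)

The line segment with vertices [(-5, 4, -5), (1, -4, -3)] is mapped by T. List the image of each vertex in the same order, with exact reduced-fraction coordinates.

image vertices: (15, -16/5, 2/5), (5, -42/5, 24/5)

T1 scale by (-3, 1/2, 1): (-5, 4, -5) → (15, 2, -5); (1, -4, -3) → (-3, -2, -3)
T2 shear: x ← x − 2·y: (15, 2, -5) → (11, 2, -5); (-3, -2, -3) → (1, -2, -3)
T3 rotate right-handed about the x-axis with cos θ = 3/5, sin θ = -4/5: (11, 2, -5) → (11, -14/5, -23/5); (1, -2, -3) → (1, -18/5, -1/5)
T4 shear: y ← y − 1·z: (11, -14/5, -23/5) → (11, 9/5, -23/5); (1, -18/5, -1/5) → (1, -17/5, -1/5)
T5 translate by (4, -5, 5): (11, 9/5, -23/5) → (15, -16/5, 2/5); (1, -17/5, -1/5) → (5, -42/5, 24/5)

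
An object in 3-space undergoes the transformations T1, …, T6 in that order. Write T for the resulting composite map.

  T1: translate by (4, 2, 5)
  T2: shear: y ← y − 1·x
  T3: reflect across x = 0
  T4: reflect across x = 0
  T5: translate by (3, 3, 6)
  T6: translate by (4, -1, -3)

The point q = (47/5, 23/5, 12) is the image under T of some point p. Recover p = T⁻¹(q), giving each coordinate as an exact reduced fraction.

T1 = [1 0 0 4; 0 1 0 2; 0 0 1 5; 0 0 0 1]
T2·T1 = [1 0 0 4; -1 1 0 -2; 0 0 1 5; 0 0 0 1]
T3·…·T1 = [-1 0 0 -4; -1 1 0 -2; 0 0 1 5; 0 0 0 1]
T4·…·T1 = [1 0 0 4; -1 1 0 -2; 0 0 1 5; 0 0 0 1]
T5·…·T1 = [1 0 0 7; -1 1 0 1; 0 0 1 11; 0 0 0 1]
T6·…·T1 = [1 0 0 11; -1 1 0 0; 0 0 1 8; 0 0 0 1]
det M = 1; M⁻¹ = [1 0 0 -11; 1 1 0 -11; 0 0 1 -8; 0 0 0 1]
M⁻¹ · (47/5, 23/5, 12)ᵀ = (-8/5, 3, 4)ᵀ

p = (-8/5, 3, 4)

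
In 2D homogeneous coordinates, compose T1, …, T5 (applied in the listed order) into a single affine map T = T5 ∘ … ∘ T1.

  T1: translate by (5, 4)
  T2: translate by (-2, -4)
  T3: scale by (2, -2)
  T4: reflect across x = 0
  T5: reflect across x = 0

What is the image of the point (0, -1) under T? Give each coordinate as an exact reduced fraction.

T1 translate by (5, 4): (0, -1) → (5, 3)
T2 translate by (-2, -4): (5, 3) → (3, -1)
T3 scale by (2, -2): (3, -1) → (6, 2)
T4 reflect across x = 0: (6, 2) → (-6, 2)
T5 reflect across x = 0: (-6, 2) → (6, 2)

T(p) = (6, 2)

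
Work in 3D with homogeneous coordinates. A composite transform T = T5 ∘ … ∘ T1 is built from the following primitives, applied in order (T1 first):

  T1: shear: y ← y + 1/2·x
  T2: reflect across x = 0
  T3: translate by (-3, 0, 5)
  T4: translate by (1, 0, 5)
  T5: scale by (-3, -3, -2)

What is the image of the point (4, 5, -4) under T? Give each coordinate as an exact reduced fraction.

T1 shear: y ← y + 1/2·x: (4, 5, -4) → (4, 7, -4)
T2 reflect across x = 0: (4, 7, -4) → (-4, 7, -4)
T3 translate by (-3, 0, 5): (-4, 7, -4) → (-7, 7, 1)
T4 translate by (1, 0, 5): (-7, 7, 1) → (-6, 7, 6)
T5 scale by (-3, -3, -2): (-6, 7, 6) → (18, -21, -12)

T(p) = (18, -21, -12)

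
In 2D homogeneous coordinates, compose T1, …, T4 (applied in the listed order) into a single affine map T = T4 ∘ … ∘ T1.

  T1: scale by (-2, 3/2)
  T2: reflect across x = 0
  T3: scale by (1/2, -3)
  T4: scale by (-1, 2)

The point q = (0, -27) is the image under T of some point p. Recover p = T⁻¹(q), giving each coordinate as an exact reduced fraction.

T1 = [-2 0 0; 0 3/2 0; 0 0 1]
T2·T1 = [2 0 0; 0 3/2 0; 0 0 1]
T3·…·T1 = [1 0 0; 0 -9/2 0; 0 0 1]
T4·…·T1 = [-1 0 0; 0 -9 0; 0 0 1]
det M = 9; M⁻¹ = [-1 0 0; 0 -1/9 0; 0 0 1]
M⁻¹ · (0, -27)ᵀ = (0, 3)ᵀ

p = (0, 3)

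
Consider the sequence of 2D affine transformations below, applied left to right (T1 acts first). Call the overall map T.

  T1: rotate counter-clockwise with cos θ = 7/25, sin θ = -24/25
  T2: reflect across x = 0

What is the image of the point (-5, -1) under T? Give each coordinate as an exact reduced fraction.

T1 rotate counter-clockwise with cos θ = 7/25, sin θ = -24/25: (-5, -1) → (-59/25, 113/25)
T2 reflect across x = 0: (-59/25, 113/25) → (59/25, 113/25)

T(p) = (59/25, 113/25)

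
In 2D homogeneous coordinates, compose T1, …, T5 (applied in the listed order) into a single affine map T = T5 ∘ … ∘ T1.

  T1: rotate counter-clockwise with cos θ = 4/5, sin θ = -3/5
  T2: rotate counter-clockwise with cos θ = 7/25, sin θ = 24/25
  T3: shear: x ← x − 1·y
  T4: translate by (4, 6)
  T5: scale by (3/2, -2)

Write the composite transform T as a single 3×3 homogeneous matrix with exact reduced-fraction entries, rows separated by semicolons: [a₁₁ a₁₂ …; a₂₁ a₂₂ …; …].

T = [3/10 -21/10 6; -6/5 -8/5 -12; 0 0 1]

T1 = [4/5 3/5 0; -3/5 4/5 0; 0 0 1]
T2·T1 = [4/5 -3/5 0; 3/5 4/5 0; 0 0 1]
T3·…·T1 = [1/5 -7/5 0; 3/5 4/5 0; 0 0 1]
T4·…·T1 = [1/5 -7/5 4; 3/5 4/5 6; 0 0 1]
T5·…·T1 = [3/10 -21/10 6; -6/5 -8/5 -12; 0 0 1]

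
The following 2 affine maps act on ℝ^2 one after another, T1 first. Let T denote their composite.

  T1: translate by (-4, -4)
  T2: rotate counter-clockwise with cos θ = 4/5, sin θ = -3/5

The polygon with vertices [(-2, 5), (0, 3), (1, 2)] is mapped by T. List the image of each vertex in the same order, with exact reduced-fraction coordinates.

T1 translate by (-4, -4): (-2, 5) → (-6, 1); (0, 3) → (-4, -1); (1, 2) → (-3, -2)
T2 rotate counter-clockwise with cos θ = 4/5, sin θ = -3/5: (-6, 1) → (-21/5, 22/5); (-4, -1) → (-19/5, 8/5); (-3, -2) → (-18/5, 1/5)

image vertices: (-21/5, 22/5), (-19/5, 8/5), (-18/5, 1/5)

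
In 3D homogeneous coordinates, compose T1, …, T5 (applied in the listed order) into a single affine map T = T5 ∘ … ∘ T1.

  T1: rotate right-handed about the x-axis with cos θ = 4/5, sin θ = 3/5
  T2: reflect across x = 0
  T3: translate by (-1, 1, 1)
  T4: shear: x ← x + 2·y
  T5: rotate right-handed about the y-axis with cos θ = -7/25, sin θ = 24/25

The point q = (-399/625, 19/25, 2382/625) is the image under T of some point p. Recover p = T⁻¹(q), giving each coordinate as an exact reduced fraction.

T1 = [1 0 0 0; 0 4/5 -3/5 0; 0 3/5 4/5 0; 0 0 0 1]
T2·T1 = [-1 0 0 0; 0 4/5 -3/5 0; 0 3/5 4/5 0; 0 0 0 1]
T3·…·T1 = [-1 0 0 -1; 0 4/5 -3/5 1; 0 3/5 4/5 1; 0 0 0 1]
T4·…·T1 = [-1 8/5 -6/5 1; 0 4/5 -3/5 1; 0 3/5 4/5 1; 0 0 0 1]
T5·…·T1 = [7/25 16/125 138/125 17/25; 0 4/5 -3/5 1; 24/25 -213/125 116/125 -31/25; 0 0 0 1]
det M = -1; M⁻¹ = [7/25 2 24/25 -1; 72/125 4/5 -21/125 -7/5; 96/125 -3/5 -28/125 -1/5; 0 0 0 1]
M⁻¹ · (-399/625, 19/25, 2382/625)ᵀ = (4, -9/5, -2)ᵀ

p = (4, -9/5, -2)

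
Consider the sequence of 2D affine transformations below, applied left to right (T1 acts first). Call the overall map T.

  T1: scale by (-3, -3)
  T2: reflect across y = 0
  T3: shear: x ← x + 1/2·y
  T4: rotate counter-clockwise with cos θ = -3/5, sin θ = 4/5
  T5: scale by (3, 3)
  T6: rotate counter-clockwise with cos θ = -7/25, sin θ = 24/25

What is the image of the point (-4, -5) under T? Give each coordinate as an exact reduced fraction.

T(p) = (-441/10, 81/5)

T1 scale by (-3, -3): (-4, -5) → (12, 15)
T2 reflect across y = 0: (12, 15) → (12, -15)
T3 shear: x ← x + 1/2·y: (12, -15) → (9/2, -15)
T4 rotate counter-clockwise with cos θ = -3/5, sin θ = 4/5: (9/2, -15) → (93/10, 63/5)
T5 scale by (3, 3): (93/10, 63/5) → (279/10, 189/5)
T6 rotate counter-clockwise with cos θ = -7/25, sin θ = 24/25: (279/10, 189/5) → (-441/10, 81/5)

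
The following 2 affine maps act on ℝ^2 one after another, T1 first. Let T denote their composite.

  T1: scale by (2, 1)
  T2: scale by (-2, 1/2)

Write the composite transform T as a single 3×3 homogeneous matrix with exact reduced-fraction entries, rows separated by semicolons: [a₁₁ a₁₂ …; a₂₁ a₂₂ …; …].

T = [-4 0 0; 0 1/2 0; 0 0 1]

T1 = [2 0 0; 0 1 0; 0 0 1]
T2·T1 = [-4 0 0; 0 1/2 0; 0 0 1]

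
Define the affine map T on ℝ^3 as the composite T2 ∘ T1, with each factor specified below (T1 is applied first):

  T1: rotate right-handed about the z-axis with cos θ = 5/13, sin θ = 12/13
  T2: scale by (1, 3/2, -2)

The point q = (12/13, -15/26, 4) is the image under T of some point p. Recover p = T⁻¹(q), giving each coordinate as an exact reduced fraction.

p = (0, -1, -2)

T1 = [5/13 -12/13 0 0; 12/13 5/13 0 0; 0 0 1 0; 0 0 0 1]
T2·T1 = [5/13 -12/13 0 0; 18/13 15/26 0 0; 0 0 -2 0; 0 0 0 1]
det M = -3; M⁻¹ = [5/13 8/13 0 0; -12/13 10/39 0 0; 0 0 -1/2 0; 0 0 0 1]
M⁻¹ · (12/13, -15/26, 4)ᵀ = (0, -1, -2)ᵀ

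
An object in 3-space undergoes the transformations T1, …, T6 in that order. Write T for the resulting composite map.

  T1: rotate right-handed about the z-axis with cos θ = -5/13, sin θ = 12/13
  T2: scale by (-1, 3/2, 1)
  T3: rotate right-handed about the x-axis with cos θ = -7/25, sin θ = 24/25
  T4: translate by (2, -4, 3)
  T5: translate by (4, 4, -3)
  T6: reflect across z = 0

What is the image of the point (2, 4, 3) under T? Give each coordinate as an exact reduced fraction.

T1 rotate right-handed about the z-axis with cos θ = -5/13, sin θ = 12/13: (2, 4, 3) → (-58/13, 4/13, 3)
T2 scale by (-1, 3/2, 1): (-58/13, 4/13, 3) → (58/13, 6/13, 3)
T3 rotate right-handed about the x-axis with cos θ = -7/25, sin θ = 24/25: (58/13, 6/13, 3) → (58/13, -978/325, -129/325)
T4 translate by (2, -4, 3): (58/13, -978/325, -129/325) → (84/13, -2278/325, 846/325)
T5 translate by (4, 4, -3): (84/13, -2278/325, 846/325) → (136/13, -978/325, -129/325)
T6 reflect across z = 0: (136/13, -978/325, -129/325) → (136/13, -978/325, 129/325)

T(p) = (136/13, -978/325, 129/325)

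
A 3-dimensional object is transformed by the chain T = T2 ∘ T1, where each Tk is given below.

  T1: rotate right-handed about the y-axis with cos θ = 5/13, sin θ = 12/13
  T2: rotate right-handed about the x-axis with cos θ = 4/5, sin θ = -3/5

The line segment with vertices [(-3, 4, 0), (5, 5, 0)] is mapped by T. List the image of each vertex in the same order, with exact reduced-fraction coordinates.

image vertices: (-15/13, 316/65, -12/65), (25/13, 16/13, -87/13)

T1 rotate right-handed about the y-axis with cos θ = 5/13, sin θ = 12/13: (-3, 4, 0) → (-15/13, 4, 36/13); (5, 5, 0) → (25/13, 5, -60/13)
T2 rotate right-handed about the x-axis with cos θ = 4/5, sin θ = -3/5: (-15/13, 4, 36/13) → (-15/13, 316/65, -12/65); (25/13, 5, -60/13) → (25/13, 16/13, -87/13)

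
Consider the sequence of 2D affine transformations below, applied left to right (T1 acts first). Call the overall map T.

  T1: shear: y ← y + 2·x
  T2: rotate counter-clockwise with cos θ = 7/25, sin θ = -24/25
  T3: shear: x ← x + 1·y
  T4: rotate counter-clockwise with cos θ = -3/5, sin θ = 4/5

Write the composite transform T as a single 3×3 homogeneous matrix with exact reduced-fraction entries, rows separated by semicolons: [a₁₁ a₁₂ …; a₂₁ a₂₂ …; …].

T1 = [1 0 0; 2 1 0; 0 0 1]
T2·T1 = [11/5 24/25 0; -2/5 7/25 0; 0 0 1]
T3·…·T1 = [9/5 31/25 0; -2/5 7/25 0; 0 0 1]
T4·…·T1 = [-19/25 -121/125 0; 42/25 103/125 0; 0 0 1]

T = [-19/25 -121/125 0; 42/25 103/125 0; 0 0 1]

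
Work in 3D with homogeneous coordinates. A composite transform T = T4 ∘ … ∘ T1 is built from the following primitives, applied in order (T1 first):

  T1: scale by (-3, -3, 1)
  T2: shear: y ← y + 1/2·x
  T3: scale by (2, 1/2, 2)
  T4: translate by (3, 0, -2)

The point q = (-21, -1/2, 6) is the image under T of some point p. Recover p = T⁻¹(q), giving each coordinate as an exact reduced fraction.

T1 = [-3 0 0 0; 0 -3 0 0; 0 0 1 0; 0 0 0 1]
T2·T1 = [-3 0 0 0; -3/2 -3 0 0; 0 0 1 0; 0 0 0 1]
T3·…·T1 = [-6 0 0 0; -3/4 -3/2 0 0; 0 0 2 0; 0 0 0 1]
T4·…·T1 = [-6 0 0 3; -3/4 -3/2 0 0; 0 0 2 -2; 0 0 0 1]
det M = 18; M⁻¹ = [-1/6 0 0 1/2; 1/12 -2/3 0 -1/4; 0 0 1/2 1; 0 0 0 1]
M⁻¹ · (-21, -1/2, 6)ᵀ = (4, -5/3, 4)ᵀ

p = (4, -5/3, 4)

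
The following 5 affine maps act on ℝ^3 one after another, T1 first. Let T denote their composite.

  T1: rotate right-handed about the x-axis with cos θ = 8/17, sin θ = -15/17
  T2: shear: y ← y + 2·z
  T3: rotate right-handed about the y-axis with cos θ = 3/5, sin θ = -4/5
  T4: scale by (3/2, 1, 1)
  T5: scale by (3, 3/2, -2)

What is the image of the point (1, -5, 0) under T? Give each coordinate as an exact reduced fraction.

T(p) = (-2241/170, 165/17, -586/85)

T1 rotate right-handed about the x-axis with cos θ = 8/17, sin θ = -15/17: (1, -5, 0) → (1, -40/17, 75/17)
T2 shear: y ← y + 2·z: (1, -40/17, 75/17) → (1, 110/17, 75/17)
T3 rotate right-handed about the y-axis with cos θ = 3/5, sin θ = -4/5: (1, 110/17, 75/17) → (-249/85, 110/17, 293/85)
T4 scale by (3/2, 1, 1): (-249/85, 110/17, 293/85) → (-747/170, 110/17, 293/85)
T5 scale by (3, 3/2, -2): (-747/170, 110/17, 293/85) → (-2241/170, 165/17, -586/85)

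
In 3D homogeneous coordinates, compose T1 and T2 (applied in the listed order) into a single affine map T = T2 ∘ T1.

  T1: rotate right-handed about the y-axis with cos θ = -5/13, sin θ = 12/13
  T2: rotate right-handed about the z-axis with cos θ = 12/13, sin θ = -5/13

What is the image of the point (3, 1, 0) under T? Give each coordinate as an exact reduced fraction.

T1 rotate right-handed about the y-axis with cos θ = -5/13, sin θ = 12/13: (3, 1, 0) → (-15/13, 1, -36/13)
T2 rotate right-handed about the z-axis with cos θ = 12/13, sin θ = -5/13: (-15/13, 1, -36/13) → (-115/169, 231/169, -36/13)

T(p) = (-115/169, 231/169, -36/13)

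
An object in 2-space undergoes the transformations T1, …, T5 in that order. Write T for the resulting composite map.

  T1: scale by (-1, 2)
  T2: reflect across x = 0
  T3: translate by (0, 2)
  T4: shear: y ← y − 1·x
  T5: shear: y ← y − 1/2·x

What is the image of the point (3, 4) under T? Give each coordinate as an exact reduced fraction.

T(p) = (3, 11/2)

T1 scale by (-1, 2): (3, 4) → (-3, 8)
T2 reflect across x = 0: (-3, 8) → (3, 8)
T3 translate by (0, 2): (3, 8) → (3, 10)
T4 shear: y ← y − 1·x: (3, 10) → (3, 7)
T5 shear: y ← y − 1/2·x: (3, 7) → (3, 11/2)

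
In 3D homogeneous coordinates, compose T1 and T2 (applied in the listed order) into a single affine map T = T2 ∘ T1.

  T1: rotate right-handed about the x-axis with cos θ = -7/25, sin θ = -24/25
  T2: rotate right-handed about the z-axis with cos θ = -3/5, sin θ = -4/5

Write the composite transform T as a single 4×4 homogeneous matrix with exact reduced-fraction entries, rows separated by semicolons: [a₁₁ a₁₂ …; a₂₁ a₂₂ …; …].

T1 = [1 0 0 0; 0 -7/25 24/25 0; 0 -24/25 -7/25 0; 0 0 0 1]
T2·T1 = [-3/5 -28/125 96/125 0; -4/5 21/125 -72/125 0; 0 -24/25 -7/25 0; 0 0 0 1]

T = [-3/5 -28/125 96/125 0; -4/5 21/125 -72/125 0; 0 -24/25 -7/25 0; 0 0 0 1]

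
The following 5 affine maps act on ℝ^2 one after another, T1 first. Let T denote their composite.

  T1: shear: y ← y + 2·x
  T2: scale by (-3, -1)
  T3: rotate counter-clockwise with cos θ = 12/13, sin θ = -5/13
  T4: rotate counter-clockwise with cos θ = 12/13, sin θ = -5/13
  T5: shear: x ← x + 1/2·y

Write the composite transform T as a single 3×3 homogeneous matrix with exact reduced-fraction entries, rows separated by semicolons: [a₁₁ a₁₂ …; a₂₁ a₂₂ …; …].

T1 = [1 0 0; 2 1 0; 0 0 1]
T2·T1 = [-3 0 0; -2 -1 0; 0 0 1]
T3·…·T1 = [-46/13 -5/13 0; -9/13 -12/13 0; 0 0 1]
T4·…·T1 = [-597/169 -120/169 0; 122/169 -119/169 0; 0 0 1]
T5·…·T1 = [-536/169 -359/338 0; 122/169 -119/169 0; 0 0 1]

T = [-536/169 -359/338 0; 122/169 -119/169 0; 0 0 1]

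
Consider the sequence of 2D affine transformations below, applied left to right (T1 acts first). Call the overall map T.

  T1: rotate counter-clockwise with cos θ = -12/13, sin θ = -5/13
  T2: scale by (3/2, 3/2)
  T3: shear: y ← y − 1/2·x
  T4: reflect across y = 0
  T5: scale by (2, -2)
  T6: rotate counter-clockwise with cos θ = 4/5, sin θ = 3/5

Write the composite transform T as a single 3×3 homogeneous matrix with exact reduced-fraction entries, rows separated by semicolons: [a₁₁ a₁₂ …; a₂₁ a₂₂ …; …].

T = [-153/65 381/130 0; -96/65 -129/65 0; 0 0 1]

T1 = [-12/13 5/13 0; -5/13 -12/13 0; 0 0 1]
T2·T1 = [-18/13 15/26 0; -15/26 -18/13 0; 0 0 1]
T3·…·T1 = [-18/13 15/26 0; 3/26 -87/52 0; 0 0 1]
T4·…·T1 = [-18/13 15/26 0; -3/26 87/52 0; 0 0 1]
T5·…·T1 = [-36/13 15/13 0; 3/13 -87/26 0; 0 0 1]
T6·…·T1 = [-153/65 381/130 0; -96/65 -129/65 0; 0 0 1]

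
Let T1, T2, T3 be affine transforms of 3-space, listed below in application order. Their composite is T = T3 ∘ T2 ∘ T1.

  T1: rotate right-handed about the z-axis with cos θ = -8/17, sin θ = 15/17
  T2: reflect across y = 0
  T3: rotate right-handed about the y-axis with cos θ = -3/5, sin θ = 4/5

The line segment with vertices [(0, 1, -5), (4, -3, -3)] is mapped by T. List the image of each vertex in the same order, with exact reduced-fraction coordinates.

T1 rotate right-handed about the z-axis with cos θ = -8/17, sin θ = 15/17: (0, 1, -5) → (-15/17, -8/17, -5); (4, -3, -3) → (13/17, 84/17, -3)
T2 reflect across y = 0: (-15/17, -8/17, -5) → (-15/17, 8/17, -5); (13/17, 84/17, -3) → (13/17, -84/17, -3)
T3 rotate right-handed about the y-axis with cos θ = -3/5, sin θ = 4/5: (-15/17, 8/17, -5) → (-59/17, 8/17, 63/17); (13/17, -84/17, -3) → (-243/85, -84/17, 101/85)

image vertices: (-59/17, 8/17, 63/17), (-243/85, -84/17, 101/85)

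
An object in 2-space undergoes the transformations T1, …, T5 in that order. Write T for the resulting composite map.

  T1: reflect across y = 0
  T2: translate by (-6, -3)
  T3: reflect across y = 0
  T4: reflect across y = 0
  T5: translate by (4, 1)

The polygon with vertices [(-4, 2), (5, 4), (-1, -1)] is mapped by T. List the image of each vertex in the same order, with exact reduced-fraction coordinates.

image vertices: (-6, -4), (3, -6), (-3, -1)

T1 reflect across y = 0: (-4, 2) → (-4, -2); (5, 4) → (5, -4); (-1, -1) → (-1, 1)
T2 translate by (-6, -3): (-4, -2) → (-10, -5); (5, -4) → (-1, -7); (-1, 1) → (-7, -2)
T3 reflect across y = 0: (-10, -5) → (-10, 5); (-1, -7) → (-1, 7); (-7, -2) → (-7, 2)
T4 reflect across y = 0: (-10, 5) → (-10, -5); (-1, 7) → (-1, -7); (-7, 2) → (-7, -2)
T5 translate by (4, 1): (-10, -5) → (-6, -4); (-1, -7) → (3, -6); (-7, -2) → (-3, -1)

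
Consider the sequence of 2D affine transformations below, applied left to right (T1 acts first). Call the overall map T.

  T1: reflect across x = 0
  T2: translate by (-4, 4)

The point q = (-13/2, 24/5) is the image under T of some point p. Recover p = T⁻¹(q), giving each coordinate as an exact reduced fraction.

T1 = [-1 0 0; 0 1 0; 0 0 1]
T2·T1 = [-1 0 -4; 0 1 4; 0 0 1]
det M = -1; M⁻¹ = [-1 0 -4; 0 1 -4; 0 0 1]
M⁻¹ · (-13/2, 24/5)ᵀ = (5/2, 4/5)ᵀ

p = (5/2, 4/5)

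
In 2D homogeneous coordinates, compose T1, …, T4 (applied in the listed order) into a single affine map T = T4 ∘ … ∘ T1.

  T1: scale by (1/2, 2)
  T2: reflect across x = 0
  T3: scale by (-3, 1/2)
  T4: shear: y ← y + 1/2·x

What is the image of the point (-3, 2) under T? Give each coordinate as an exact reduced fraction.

T(p) = (-9/2, -1/4)

T1 scale by (1/2, 2): (-3, 2) → (-3/2, 4)
T2 reflect across x = 0: (-3/2, 4) → (3/2, 4)
T3 scale by (-3, 1/2): (3/2, 4) → (-9/2, 2)
T4 shear: y ← y + 1/2·x: (-9/2, 2) → (-9/2, -1/4)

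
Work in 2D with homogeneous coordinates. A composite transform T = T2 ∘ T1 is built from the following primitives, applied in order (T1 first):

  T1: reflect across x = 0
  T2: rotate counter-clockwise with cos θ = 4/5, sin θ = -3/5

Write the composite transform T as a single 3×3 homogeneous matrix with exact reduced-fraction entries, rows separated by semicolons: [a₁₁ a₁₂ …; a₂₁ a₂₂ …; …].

T1 = [-1 0 0; 0 1 0; 0 0 1]
T2·T1 = [-4/5 3/5 0; 3/5 4/5 0; 0 0 1]

T = [-4/5 3/5 0; 3/5 4/5 0; 0 0 1]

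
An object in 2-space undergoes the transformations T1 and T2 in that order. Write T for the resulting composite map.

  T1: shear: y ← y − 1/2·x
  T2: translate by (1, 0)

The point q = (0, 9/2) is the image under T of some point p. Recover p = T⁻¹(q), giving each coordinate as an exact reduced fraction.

T1 = [1 0 0; -1/2 1 0; 0 0 1]
T2·T1 = [1 0 1; -1/2 1 0; 0 0 1]
det M = 1; M⁻¹ = [1 0 -1; 1/2 1 -1/2; 0 0 1]
M⁻¹ · (0, 9/2)ᵀ = (-1, 4)ᵀ

p = (-1, 4)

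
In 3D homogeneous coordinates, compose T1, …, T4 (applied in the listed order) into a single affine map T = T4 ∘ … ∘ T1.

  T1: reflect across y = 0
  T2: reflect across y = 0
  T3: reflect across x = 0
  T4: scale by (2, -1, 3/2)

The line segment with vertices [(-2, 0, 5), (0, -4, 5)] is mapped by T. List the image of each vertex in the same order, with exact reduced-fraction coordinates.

T1 reflect across y = 0: (-2, 0, 5) → (-2, 0, 5); (0, -4, 5) → (0, 4, 5)
T2 reflect across y = 0: (-2, 0, 5) → (-2, 0, 5); (0, 4, 5) → (0, -4, 5)
T3 reflect across x = 0: (-2, 0, 5) → (2, 0, 5); (0, -4, 5) → (0, -4, 5)
T4 scale by (2, -1, 3/2): (2, 0, 5) → (4, 0, 15/2); (0, -4, 5) → (0, 4, 15/2)

image vertices: (4, 0, 15/2), (0, 4, 15/2)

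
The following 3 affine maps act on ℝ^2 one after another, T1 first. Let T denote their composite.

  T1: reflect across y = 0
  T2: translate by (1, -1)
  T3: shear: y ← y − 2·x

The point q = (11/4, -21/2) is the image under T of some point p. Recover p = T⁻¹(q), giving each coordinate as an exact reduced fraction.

p = (7/4, 4)

T1 = [1 0 0; 0 -1 0; 0 0 1]
T2·T1 = [1 0 1; 0 -1 -1; 0 0 1]
T3·…·T1 = [1 0 1; -2 -1 -3; 0 0 1]
det M = -1; M⁻¹ = [1 0 -1; -2 -1 -1; 0 0 1]
M⁻¹ · (11/4, -21/2)ᵀ = (7/4, 4)ᵀ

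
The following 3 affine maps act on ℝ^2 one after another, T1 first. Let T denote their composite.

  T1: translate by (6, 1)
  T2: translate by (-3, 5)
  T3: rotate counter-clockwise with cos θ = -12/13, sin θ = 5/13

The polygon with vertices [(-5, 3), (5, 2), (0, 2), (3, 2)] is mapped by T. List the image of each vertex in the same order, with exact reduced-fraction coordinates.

image vertices: (-21/13, -118/13), (-136/13, -56/13), (-76/13, -81/13), (-112/13, -66/13)

T1 translate by (6, 1): (-5, 3) → (1, 4); (5, 2) → (11, 3); (0, 2) → (6, 3); (3, 2) → (9, 3)
T2 translate by (-3, 5): (1, 4) → (-2, 9); (11, 3) → (8, 8); (6, 3) → (3, 8); (9, 3) → (6, 8)
T3 rotate counter-clockwise with cos θ = -12/13, sin θ = 5/13: (-2, 9) → (-21/13, -118/13); (8, 8) → (-136/13, -56/13); (3, 8) → (-76/13, -81/13); (6, 8) → (-112/13, -66/13)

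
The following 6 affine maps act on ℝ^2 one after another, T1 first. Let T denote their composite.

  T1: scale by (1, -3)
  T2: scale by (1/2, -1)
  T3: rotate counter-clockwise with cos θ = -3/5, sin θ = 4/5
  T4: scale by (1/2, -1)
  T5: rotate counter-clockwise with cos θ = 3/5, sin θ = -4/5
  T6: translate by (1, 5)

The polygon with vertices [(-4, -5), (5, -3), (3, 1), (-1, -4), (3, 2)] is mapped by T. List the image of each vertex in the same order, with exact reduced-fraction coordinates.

image vertices: (-24/25, -118/25), (-321/100, -43/25), (49/100, 167/25), (-147/100, -76/25), (121/100, 218/25)

T1 scale by (1, -3): (-4, -5) → (-4, 15); (5, -3) → (5, 9); (3, 1) → (3, -3); (-1, -4) → (-1, 12); (3, 2) → (3, -6)
T2 scale by (1/2, -1): (-4, 15) → (-2, -15); (5, 9) → (5/2, -9); (3, -3) → (3/2, 3); (-1, 12) → (-1/2, -12); (3, -6) → (3/2, 6)
T3 rotate counter-clockwise with cos θ = -3/5, sin θ = 4/5: (-2, -15) → (66/5, 37/5); (5/2, -9) → (57/10, 37/5); (3/2, 3) → (-33/10, -3/5); (-1/2, -12) → (99/10, 34/5); (3/2, 6) → (-57/10, -12/5)
T4 scale by (1/2, -1): (66/5, 37/5) → (33/5, -37/5); (57/10, 37/5) → (57/20, -37/5); (-33/10, -3/5) → (-33/20, 3/5); (99/10, 34/5) → (99/20, -34/5); (-57/10, -12/5) → (-57/20, 12/5)
T5 rotate counter-clockwise with cos θ = 3/5, sin θ = -4/5: (33/5, -37/5) → (-49/25, -243/25); (57/20, -37/5) → (-421/100, -168/25); (-33/20, 3/5) → (-51/100, 42/25); (99/20, -34/5) → (-247/100, -201/25); (-57/20, 12/5) → (21/100, 93/25)
T6 translate by (1, 5): (-49/25, -243/25) → (-24/25, -118/25); (-421/100, -168/25) → (-321/100, -43/25); (-51/100, 42/25) → (49/100, 167/25); (-247/100, -201/25) → (-147/100, -76/25); (21/100, 93/25) → (121/100, 218/25)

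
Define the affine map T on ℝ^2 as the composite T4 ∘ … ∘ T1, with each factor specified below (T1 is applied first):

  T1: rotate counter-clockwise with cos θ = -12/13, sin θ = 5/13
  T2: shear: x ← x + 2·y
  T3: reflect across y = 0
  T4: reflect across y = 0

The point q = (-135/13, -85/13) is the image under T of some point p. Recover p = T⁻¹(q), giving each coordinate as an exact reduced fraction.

p = (-5, 5)

T1 = [-12/13 -5/13 0; 5/13 -12/13 0; 0 0 1]
T2·T1 = [-2/13 -29/13 0; 5/13 -12/13 0; 0 0 1]
T3·…·T1 = [-2/13 -29/13 0; -5/13 12/13 0; 0 0 1]
T4·…·T1 = [-2/13 -29/13 0; 5/13 -12/13 0; 0 0 1]
det M = 1; M⁻¹ = [-12/13 29/13 0; -5/13 -2/13 0; 0 0 1]
M⁻¹ · (-135/13, -85/13)ᵀ = (-5, 5)ᵀ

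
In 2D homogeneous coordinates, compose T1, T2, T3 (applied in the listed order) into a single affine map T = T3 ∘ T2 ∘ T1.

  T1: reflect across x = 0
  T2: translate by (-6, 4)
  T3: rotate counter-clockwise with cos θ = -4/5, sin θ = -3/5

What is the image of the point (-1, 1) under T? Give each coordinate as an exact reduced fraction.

T(p) = (7, -1)

T1 reflect across x = 0: (-1, 1) → (1, 1)
T2 translate by (-6, 4): (1, 1) → (-5, 5)
T3 rotate counter-clockwise with cos θ = -4/5, sin θ = -3/5: (-5, 5) → (7, -1)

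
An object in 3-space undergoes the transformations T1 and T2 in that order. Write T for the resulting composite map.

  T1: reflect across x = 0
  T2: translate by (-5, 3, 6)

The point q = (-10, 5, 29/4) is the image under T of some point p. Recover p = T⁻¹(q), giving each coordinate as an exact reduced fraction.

p = (5, 2, 5/4)

T1 = [-1 0 0 0; 0 1 0 0; 0 0 1 0; 0 0 0 1]
T2·T1 = [-1 0 0 -5; 0 1 0 3; 0 0 1 6; 0 0 0 1]
det M = -1; M⁻¹ = [-1 0 0 -5; 0 1 0 -3; 0 0 1 -6; 0 0 0 1]
M⁻¹ · (-10, 5, 29/4)ᵀ = (5, 2, 5/4)ᵀ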